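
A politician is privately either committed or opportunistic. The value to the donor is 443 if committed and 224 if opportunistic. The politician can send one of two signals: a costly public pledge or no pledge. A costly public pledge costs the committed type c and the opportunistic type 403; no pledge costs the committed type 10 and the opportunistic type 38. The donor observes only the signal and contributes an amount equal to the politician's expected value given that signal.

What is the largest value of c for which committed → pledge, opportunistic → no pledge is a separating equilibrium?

229

Under separation: pledge → committed (pays 443); no pledge → opportunistic (pays 224).
Opportunistic: 224 − 38 = 186 ≥ 443 − 403 = 40. Holds regardless of c. ✓
Committed: 443 − c ≥ 224 − 10, so c ≤ 443 − 214 = 229.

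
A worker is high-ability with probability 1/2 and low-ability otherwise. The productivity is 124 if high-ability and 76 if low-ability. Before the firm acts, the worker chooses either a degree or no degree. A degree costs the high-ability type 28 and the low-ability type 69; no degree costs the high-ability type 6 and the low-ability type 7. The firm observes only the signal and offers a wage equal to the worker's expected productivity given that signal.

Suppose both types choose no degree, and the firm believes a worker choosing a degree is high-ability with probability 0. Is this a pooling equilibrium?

Yes

On the equilibrium path (no degree) the firm holds the prior 1/2 and pays 1/2·124 + 1/2·76 = 100. Off-path (degree) belief 0 gives 0·124 + 1·76 = 76.
High-ability: no degree gives 100 − 6 = 94; degree gives 76 − 28 = 48. Stays. ✓
Low-ability: no degree gives 100 − 7 = 93; degree gives 76 − 69 = 7. Stays. ✓
Beliefs are Bayes-consistent on-path and both types best-respond.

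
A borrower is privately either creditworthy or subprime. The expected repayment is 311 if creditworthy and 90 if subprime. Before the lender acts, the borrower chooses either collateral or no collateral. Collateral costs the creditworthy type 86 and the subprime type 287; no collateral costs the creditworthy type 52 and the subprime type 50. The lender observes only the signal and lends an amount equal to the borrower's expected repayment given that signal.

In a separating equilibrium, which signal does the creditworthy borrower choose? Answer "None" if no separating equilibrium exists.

collateral

Try creditworthy → collateral, subprime → no collateral:
  Under separation the lender infers type exactly: collateral → creditworthy (pays 311), no collateral → subprime (pays 90).
  Creditworthy: collateral gives 311 − 86 = 225; no collateral gives 90 − 52 = 38. No deviation. ✓
  Subprime: no collateral gives 90 − 50 = 40; collateral gives 311 − 287 = 24. No deviation. ✓
Both hold — the creditworthy type sends collateral.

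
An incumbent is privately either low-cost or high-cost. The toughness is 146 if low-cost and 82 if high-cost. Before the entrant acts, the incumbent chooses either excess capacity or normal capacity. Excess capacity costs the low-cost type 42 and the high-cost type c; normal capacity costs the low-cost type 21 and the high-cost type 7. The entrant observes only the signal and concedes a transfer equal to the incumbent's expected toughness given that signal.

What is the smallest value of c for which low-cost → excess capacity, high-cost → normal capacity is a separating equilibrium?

Under separation: excess capacity → low-cost (pays 146); normal capacity → high-cost (pays 82).
Low-cost: 146 − 42 = 104 ≥ 82 − 21 = 61. Holds regardless of c. ✓
High-cost: 82 − 7 ≥ 146 − c, so c ≥ 146 − 75 = 71.

71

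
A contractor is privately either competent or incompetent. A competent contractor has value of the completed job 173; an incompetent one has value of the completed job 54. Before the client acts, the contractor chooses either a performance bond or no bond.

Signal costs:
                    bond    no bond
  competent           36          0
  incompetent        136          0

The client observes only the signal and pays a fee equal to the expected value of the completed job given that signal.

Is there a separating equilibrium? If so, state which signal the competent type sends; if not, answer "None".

Try competent → bond, incompetent → no bond:
  Under separation the client infers type exactly: bond → competent (pays 173), no bond → incompetent (pays 54).
  Competent: bond gives 173 − 36 = 137; no bond gives 54 − 0 = 54. No deviation. ✓
  Incompetent: no bond gives 54 − 0 = 54; bond gives 173 − 136 = 37. No deviation. ✓
Both hold — the competent type sends bond.

bond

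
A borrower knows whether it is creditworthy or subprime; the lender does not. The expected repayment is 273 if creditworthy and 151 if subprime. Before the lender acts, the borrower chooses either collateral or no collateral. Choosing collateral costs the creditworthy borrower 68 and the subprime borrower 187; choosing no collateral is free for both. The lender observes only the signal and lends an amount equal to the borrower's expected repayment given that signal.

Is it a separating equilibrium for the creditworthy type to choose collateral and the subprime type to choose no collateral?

Yes

Under separation the lender infers type exactly: collateral → creditworthy (pays 273), no collateral → subprime (pays 151).
Creditworthy: collateral gives 273 − 68 = 205; no collateral gives 151 − 0 = 151. No deviation. ✓
Subprime: no collateral gives 151 − 0 = 151; collateral gives 273 − 187 = 86. No deviation. ✓
Neither type gains from mimicking the other.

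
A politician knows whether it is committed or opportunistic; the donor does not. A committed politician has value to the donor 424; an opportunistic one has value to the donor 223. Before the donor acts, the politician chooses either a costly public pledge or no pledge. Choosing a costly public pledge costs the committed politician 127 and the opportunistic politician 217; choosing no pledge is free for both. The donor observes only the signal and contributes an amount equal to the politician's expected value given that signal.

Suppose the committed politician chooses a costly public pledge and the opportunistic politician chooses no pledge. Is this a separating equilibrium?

If types separate, pledge earns payment 424 and no pledge earns 223.
Committed: pledge gives 424 − 127 = 297; no pledge gives 223 − 0 = 223. No deviation. ✓
Opportunistic: no pledge gives 223 − 0 = 223; pledge gives 424 − 217 = 207. No deviation. ✓
Neither type gains from mimicking the other.

Yes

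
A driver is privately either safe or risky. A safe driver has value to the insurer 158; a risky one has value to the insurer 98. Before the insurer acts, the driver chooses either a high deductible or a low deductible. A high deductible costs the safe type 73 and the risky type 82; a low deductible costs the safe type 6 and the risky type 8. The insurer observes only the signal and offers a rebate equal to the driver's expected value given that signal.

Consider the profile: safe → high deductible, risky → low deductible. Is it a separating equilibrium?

No

Under separation the insurer infers type exactly: high deductible → safe (pays 158), low deductible → risky (pays 98).
Safe: high deductible gives 158 − 73 = 85; low deductible gives 98 − 6 = 92. Would deviate. ✗
Risky: low deductible gives 98 − 8 = 90; high deductible gives 158 − 82 = 76. No deviation. ✓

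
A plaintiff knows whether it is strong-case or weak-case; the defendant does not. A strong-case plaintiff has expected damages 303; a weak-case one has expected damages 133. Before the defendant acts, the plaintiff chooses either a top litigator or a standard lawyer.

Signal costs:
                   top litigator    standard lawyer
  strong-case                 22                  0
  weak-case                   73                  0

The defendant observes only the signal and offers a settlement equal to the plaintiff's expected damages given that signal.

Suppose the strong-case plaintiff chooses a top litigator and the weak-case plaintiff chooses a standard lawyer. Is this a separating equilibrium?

Under separation the defendant infers type exactly: top litigator → strong-case (pays 303), standard lawyer → weak-case (pays 133).
Strong-case: top litigator gives 303 − 22 = 281; standard lawyer gives 133 − 0 = 133. No deviation. ✓
Weak-case: standard lawyer gives 133 − 0 = 133; top litigator gives 303 − 73 = 230. Would deviate. ✗

No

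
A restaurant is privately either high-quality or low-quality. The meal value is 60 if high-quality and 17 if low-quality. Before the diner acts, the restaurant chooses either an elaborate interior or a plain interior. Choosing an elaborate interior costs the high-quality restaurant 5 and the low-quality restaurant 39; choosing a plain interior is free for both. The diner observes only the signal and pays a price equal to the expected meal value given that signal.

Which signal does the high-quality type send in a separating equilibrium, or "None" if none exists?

Try high-quality → elaborate interior, low-quality → plain interior:
  Under separation the diner infers type exactly: elaborate interior → high-quality (pays 60), plain interior → low-quality (pays 17).
  High-quality: elaborate interior gives 60 − 5 = 55; plain interior gives 17 − 0 = 17. No deviation. ✓
  Low-quality: plain interior gives 17 − 0 = 17; elaborate interior gives 60 − 39 = 21. Would deviate. ✗
Try high-quality → plain interior, low-quality → elaborate interior:
  Under separation the diner infers type exactly: plain interior → high-quality (pays 60), elaborate interior → low-quality (pays 17).
  High-quality: plain interior gives 60 − 0 = 60; elaborate interior gives 17 − 5 = 12. No deviation. ✓
  Low-quality: elaborate interior gives 17 − 39 = -22; plain interior gives 60 − 0 = 60. Would deviate. ✗
Neither assignment is incentive-compatible.

None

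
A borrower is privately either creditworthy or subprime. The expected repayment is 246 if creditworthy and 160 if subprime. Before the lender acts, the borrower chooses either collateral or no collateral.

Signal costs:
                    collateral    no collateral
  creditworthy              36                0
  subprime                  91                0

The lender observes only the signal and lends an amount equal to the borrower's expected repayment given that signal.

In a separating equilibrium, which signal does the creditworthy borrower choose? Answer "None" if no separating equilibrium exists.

Try creditworthy → collateral, subprime → no collateral:
  Under separation the lender infers type exactly: collateral → creditworthy (pays 246), no collateral → subprime (pays 160).
  Creditworthy: collateral gives 246 − 36 = 210; no collateral gives 160 − 0 = 160. No deviation. ✓
  Subprime: no collateral gives 160 − 0 = 160; collateral gives 246 − 91 = 155. No deviation. ✓
Both hold — the creditworthy type sends collateral.

collateral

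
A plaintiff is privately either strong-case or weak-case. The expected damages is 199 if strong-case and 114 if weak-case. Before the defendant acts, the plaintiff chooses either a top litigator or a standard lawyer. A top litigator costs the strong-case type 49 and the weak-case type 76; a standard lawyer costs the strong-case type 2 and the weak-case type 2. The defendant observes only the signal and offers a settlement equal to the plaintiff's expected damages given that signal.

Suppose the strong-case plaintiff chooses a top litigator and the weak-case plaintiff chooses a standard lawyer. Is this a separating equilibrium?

If types separate, top litigator earns payment 199 and standard lawyer earns 114.
Strong-case: top litigator gives 199 − 49 = 150; standard lawyer gives 114 − 2 = 112. No deviation. ✓
Weak-case: standard lawyer gives 114 − 2 = 112; top litigator gives 199 − 76 = 123. Would deviate. ✗

No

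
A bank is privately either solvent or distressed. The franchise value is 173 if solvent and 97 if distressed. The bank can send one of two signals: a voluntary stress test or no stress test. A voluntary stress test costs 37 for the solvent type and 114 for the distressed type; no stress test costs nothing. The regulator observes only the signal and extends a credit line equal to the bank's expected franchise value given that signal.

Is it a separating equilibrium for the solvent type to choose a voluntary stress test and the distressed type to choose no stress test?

Under separation the regulator infers type exactly: stress test → solvent (pays 173), no stress test → distressed (pays 97).
Solvent: stress test gives 173 − 37 = 136; no stress test gives 97 − 0 = 97. No deviation. ✓
Distressed: no stress test gives 97 − 0 = 97; stress test gives 173 − 114 = 59. No deviation. ✓
Both incentive constraints hold.

Yes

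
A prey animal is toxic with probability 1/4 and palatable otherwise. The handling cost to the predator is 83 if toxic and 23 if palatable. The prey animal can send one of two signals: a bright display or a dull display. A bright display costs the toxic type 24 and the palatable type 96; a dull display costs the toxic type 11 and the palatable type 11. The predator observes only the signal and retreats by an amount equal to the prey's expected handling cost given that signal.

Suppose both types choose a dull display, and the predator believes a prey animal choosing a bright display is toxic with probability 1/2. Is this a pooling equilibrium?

No

At the pooled signal (dull display) the predator holds the prior 1/4 and pays 1/4·83 + 3/4·23 = 38. Off-path (bright display) belief 1/2 gives 1/2·83 + 1/2·23 = 53.
Toxic: dull display gives 38 − 11 = 27; bright display gives 53 − 24 = 29. Deviates. ✗
Palatable: dull display gives 38 − 11 = 27; bright display gives 53 − 96 = -43. Stays. ✓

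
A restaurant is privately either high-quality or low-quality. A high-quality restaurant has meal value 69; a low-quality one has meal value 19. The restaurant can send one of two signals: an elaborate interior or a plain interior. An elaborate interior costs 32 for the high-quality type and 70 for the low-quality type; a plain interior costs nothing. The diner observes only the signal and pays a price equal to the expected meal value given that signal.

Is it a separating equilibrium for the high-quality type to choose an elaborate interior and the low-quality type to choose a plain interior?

Yes

Under separation the diner infers type exactly: elaborate interior → high-quality (pays 69), plain interior → low-quality (pays 19).
High-quality: elaborate interior gives 69 − 32 = 37; plain interior gives 19 − 0 = 19. No deviation. ✓
Low-quality: plain interior gives 19 − 0 = 19; elaborate interior gives 69 − 70 = -1. No deviation. ✓
Both incentive constraints hold.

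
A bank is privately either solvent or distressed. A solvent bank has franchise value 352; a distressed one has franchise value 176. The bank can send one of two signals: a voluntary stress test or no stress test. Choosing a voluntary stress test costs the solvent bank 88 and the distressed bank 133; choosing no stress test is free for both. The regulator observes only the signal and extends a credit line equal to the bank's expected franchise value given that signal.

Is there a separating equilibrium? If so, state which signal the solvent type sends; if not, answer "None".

None

Try solvent → stress test, distressed → no stress test:
  Under separation the regulator infers type exactly: stress test → solvent (pays 352), no stress test → distressed (pays 176).
  Solvent: stress test gives 352 − 88 = 264; no stress test gives 176 − 0 = 176. No deviation. ✓
  Distressed: no stress test gives 176 − 0 = 176; stress test gives 352 − 133 = 219. Would deviate. ✗
Try solvent → no stress test, distressed → stress test:
  Under separation the regulator infers type exactly: no stress test → solvent (pays 352), stress test → distressed (pays 176).
  Solvent: no stress test gives 352 − 0 = 352; stress test gives 176 − 88 = 88. No deviation. ✓
  Distressed: stress test gives 176 − 133 = 43; no stress test gives 352 − 0 = 352. Would deviate. ✗
Neither assignment is incentive-compatible.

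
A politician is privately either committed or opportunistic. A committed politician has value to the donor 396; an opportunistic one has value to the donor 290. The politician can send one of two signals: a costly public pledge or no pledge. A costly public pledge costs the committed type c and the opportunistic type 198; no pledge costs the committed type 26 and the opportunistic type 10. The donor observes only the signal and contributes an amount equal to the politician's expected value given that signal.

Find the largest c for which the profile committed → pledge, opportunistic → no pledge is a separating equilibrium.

Under separation: pledge → committed (pays 396); no pledge → opportunistic (pays 290).
Opportunistic: 290 − 10 = 280 ≥ 396 − 198 = 198. Holds regardless of c. ✓
Committed: 396 − c ≥ 290 − 26, so c ≤ 396 − 264 = 132.

132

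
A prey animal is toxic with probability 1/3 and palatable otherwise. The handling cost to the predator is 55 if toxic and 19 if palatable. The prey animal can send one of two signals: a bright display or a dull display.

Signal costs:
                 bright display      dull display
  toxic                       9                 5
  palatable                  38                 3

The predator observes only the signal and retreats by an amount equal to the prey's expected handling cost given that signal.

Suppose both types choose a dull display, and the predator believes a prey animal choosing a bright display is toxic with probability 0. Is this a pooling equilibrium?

Yes

At the pooled signal (dull display) the predator holds the prior 1/3 and pays 1/3·55 + 2/3·19 = 31. Off-path (bright display) belief 0 gives 0·55 + 1·19 = 19.
Toxic: dull display gives 31 − 5 = 26; bright display gives 19 − 9 = 10. Stays. ✓
Palatable: dull display gives 31 − 3 = 28; bright display gives 19 − 38 = -19. Stays. ✓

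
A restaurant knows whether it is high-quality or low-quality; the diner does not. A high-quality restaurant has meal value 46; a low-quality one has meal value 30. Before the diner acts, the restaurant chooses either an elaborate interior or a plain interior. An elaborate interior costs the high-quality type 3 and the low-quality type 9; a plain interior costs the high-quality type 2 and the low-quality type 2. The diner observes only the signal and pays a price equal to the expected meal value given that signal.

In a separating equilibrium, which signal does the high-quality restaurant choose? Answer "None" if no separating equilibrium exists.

None

Try high-quality → elaborate interior, low-quality → plain interior:
  If types separate, elaborate interior earns payment 46 and plain interior earns 30.
  High-quality: elaborate interior gives 46 − 3 = 43; plain interior gives 30 − 2 = 28. No deviation. ✓
  Low-quality: plain interior gives 30 − 2 = 28; elaborate interior gives 46 − 9 = 37. Would deviate. ✗
Try high-quality → plain interior, low-quality → elaborate interior:
  If types separate, plain interior earns payment 46 and elaborate interior earns 30.
  High-quality: plain interior gives 46 − 2 = 44; elaborate interior gives 30 − 3 = 27. No deviation. ✓
  Low-quality: elaborate interior gives 30 − 9 = 21; plain interior gives 46 − 2 = 44. Would deviate. ✗
Neither assignment is incentive-compatible.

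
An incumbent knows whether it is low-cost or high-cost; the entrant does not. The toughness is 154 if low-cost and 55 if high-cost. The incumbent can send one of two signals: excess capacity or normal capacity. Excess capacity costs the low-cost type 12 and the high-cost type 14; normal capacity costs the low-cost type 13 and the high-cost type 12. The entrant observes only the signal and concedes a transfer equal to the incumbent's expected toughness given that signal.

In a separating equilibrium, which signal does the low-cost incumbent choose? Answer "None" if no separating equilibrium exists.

None

Try low-cost → excess capacity, high-cost → normal capacity:
  Under separation the entrant infers type exactly: excess capacity → low-cost (pays 154), normal capacity → high-cost (pays 55).
  Low-cost: excess capacity gives 154 − 12 = 142; normal capacity gives 55 − 13 = 42. No deviation. ✓
  High-cost: normal capacity gives 55 − 12 = 43; excess capacity gives 154 − 14 = 140. Would deviate. ✗
Try low-cost → normal capacity, high-cost → excess capacity:
  Under separation the entrant infers type exactly: normal capacity → low-cost (pays 154), excess capacity → high-cost (pays 55).
  Low-cost: normal capacity gives 154 − 13 = 141; excess capacity gives 55 − 12 = 43. No deviation. ✓
  High-cost: excess capacity gives 55 − 14 = 41; normal capacity gives 154 − 12 = 142. Would deviate. ✗
Neither assignment is incentive-compatible.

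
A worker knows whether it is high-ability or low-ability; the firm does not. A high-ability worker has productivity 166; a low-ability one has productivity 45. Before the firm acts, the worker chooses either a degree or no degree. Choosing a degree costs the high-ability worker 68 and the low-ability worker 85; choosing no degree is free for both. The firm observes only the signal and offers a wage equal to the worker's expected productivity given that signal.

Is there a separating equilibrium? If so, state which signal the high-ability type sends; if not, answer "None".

Try high-ability → degree, low-ability → no degree:
  If types separate, degree earns payment 166 and no degree earns 45.
  High-ability: degree gives 166 − 68 = 98; no degree gives 45 − 0 = 45. No deviation. ✓
  Low-ability: no degree gives 45 − 0 = 45; degree gives 166 − 85 = 81. Would deviate. ✗
Try high-ability → no degree, low-ability → degree:
  If types separate, no degree earns payment 166 and degree earns 45.
  High-ability: no degree gives 166 − 0 = 166; degree gives 45 − 68 = -23. No deviation. ✓
  Low-ability: degree gives 45 − 85 = -40; no degree gives 166 − 0 = 166. Would deviate. ✗
Neither assignment is incentive-compatible.

None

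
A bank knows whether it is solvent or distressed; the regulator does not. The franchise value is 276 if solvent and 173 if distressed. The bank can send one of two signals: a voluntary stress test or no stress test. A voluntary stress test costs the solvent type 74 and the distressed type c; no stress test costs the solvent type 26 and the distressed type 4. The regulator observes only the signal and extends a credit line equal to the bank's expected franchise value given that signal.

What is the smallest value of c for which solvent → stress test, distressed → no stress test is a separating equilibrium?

Under separation: stress test → solvent (pays 276); no stress test → distressed (pays 173).
Solvent: 276 − 74 = 202 ≥ 173 − 26 = 147. Holds regardless of c. ✓
Distressed: 173 − 4 ≥ 276 − c, so c ≥ 276 − 169 = 107.

107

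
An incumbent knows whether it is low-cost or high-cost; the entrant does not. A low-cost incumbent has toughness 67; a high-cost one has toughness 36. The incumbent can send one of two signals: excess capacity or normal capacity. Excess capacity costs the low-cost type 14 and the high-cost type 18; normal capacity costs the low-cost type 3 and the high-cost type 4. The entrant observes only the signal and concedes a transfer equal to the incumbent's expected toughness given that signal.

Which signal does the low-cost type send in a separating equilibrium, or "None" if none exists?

Try low-cost → excess capacity, high-cost → normal capacity:
  Under separation the entrant infers type exactly: excess capacity → low-cost (pays 67), normal capacity → high-cost (pays 36).
  Low-cost: excess capacity gives 67 − 14 = 53; normal capacity gives 36 − 3 = 33. No deviation. ✓
  High-cost: normal capacity gives 36 − 4 = 32; excess capacity gives 67 − 18 = 49. Would deviate. ✗
Try low-cost → normal capacity, high-cost → excess capacity:
  Under separation the entrant infers type exactly: normal capacity → low-cost (pays 67), excess capacity → high-cost (pays 36).
  Low-cost: normal capacity gives 67 − 3 = 64; excess capacity gives 36 − 14 = 22. No deviation. ✓
  High-cost: excess capacity gives 36 − 18 = 18; normal capacity gives 67 − 4 = 63. Would deviate. ✗
Neither assignment is incentive-compatible.

None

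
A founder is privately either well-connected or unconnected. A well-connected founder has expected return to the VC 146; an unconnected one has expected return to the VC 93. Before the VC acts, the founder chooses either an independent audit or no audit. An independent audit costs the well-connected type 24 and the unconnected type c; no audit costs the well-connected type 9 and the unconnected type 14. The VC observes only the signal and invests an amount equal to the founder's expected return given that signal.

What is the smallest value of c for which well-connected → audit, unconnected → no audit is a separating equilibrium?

Under separation: audit → well-connected (pays 146); no audit → unconnected (pays 93).
Well-connected: 146 − 24 = 122 ≥ 93 − 9 = 84. Holds regardless of c. ✓
Unconnected: 93 − 14 ≥ 146 − c, so c ≥ 146 − 79 = 67.

67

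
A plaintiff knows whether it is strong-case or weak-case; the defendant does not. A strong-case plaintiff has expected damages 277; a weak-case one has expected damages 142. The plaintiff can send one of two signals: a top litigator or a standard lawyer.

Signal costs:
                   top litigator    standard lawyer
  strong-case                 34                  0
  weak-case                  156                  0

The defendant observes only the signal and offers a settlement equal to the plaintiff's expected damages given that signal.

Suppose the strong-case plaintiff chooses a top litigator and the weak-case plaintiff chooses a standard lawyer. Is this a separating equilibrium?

Yes

If types separate, top litigator earns payment 277 and standard lawyer earns 142.
Strong-case: top litigator gives 277 − 34 = 243; standard lawyer gives 142 − 0 = 142. No deviation. ✓
Weak-case: standard lawyer gives 142 − 0 = 142; top litigator gives 277 − 156 = 121. No deviation. ✓
Neither type gains from mimicking the other.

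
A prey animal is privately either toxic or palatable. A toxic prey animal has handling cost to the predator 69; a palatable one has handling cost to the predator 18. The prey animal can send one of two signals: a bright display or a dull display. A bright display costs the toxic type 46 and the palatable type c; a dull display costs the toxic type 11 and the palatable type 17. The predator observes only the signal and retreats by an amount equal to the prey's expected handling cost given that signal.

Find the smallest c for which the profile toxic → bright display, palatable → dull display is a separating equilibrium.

68

Under separation: bright display → toxic (pays 69); dull display → palatable (pays 18).
Toxic: 69 − 46 = 23 ≥ 18 − 11 = 7. Holds regardless of c. ✓
Palatable: 18 − 17 ≥ 69 − c, so c ≥ 69 − 1 = 68.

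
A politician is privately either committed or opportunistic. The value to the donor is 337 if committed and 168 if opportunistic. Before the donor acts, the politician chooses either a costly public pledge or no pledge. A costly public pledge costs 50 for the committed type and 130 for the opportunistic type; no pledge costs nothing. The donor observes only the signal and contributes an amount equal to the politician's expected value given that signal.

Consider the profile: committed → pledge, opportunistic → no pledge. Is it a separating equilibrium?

Under separation the donor infers type exactly: pledge → committed (pays 337), no pledge → opportunistic (pays 168).
Committed: pledge gives 337 − 50 = 287; no pledge gives 168 − 0 = 168. No deviation. ✓
Opportunistic: no pledge gives 168 − 0 = 168; pledge gives 337 − 130 = 207. Would deviate. ✗

No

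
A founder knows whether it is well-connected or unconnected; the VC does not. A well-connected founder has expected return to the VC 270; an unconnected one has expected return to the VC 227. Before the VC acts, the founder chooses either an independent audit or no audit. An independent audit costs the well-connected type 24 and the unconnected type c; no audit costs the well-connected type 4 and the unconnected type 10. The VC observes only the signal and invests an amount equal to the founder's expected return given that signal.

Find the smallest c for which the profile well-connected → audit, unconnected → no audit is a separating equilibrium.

53

Under separation: audit → well-connected (pays 270); no audit → unconnected (pays 227).
Well-connected: 270 − 24 = 246 ≥ 227 − 4 = 223. Holds regardless of c. ✓
Unconnected: 227 − 10 ≥ 270 − c, so c ≥ 270 − 217 = 53.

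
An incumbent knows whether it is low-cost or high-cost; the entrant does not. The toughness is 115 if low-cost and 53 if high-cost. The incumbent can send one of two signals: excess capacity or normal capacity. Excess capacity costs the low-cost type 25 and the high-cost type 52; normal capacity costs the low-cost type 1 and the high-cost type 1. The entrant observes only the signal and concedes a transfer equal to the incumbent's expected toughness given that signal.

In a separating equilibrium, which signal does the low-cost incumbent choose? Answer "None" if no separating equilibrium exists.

None

Try low-cost → excess capacity, high-cost → normal capacity:
  If types separate, excess capacity earns payment 115 and normal capacity earns 53.
  Low-cost: excess capacity gives 115 − 25 = 90; normal capacity gives 53 − 1 = 52. No deviation. ✓
  High-cost: normal capacity gives 53 − 1 = 52; excess capacity gives 115 − 52 = 63. Would deviate. ✗
Try low-cost → normal capacity, high-cost → excess capacity:
  If types separate, normal capacity earns payment 115 and excess capacity earns 53.
  Low-cost: normal capacity gives 115 − 1 = 114; excess capacity gives 53 − 25 = 28. No deviation. ✓
  High-cost: excess capacity gives 53 − 52 = 1; normal capacity gives 115 − 1 = 114. Would deviate. ✗
Neither assignment is incentive-compatible.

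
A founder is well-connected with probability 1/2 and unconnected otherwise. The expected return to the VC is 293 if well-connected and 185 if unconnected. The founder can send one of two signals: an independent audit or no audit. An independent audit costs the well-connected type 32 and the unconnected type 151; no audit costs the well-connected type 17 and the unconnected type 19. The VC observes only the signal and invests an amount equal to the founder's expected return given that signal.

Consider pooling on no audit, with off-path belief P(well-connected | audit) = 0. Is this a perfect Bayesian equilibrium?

At the pooled signal (no audit) the VC holds the prior 1/2 and pays 1/2·293 + 1/2·185 = 239. Off-path (audit) belief 0 gives 0·293 + 1·185 = 185.
Well-connected: no audit gives 239 − 17 = 222; audit gives 185 − 32 = 153. Stays. ✓
Unconnected: no audit gives 239 − 19 = 220; audit gives 185 − 151 = 34. Stays. ✓

Yes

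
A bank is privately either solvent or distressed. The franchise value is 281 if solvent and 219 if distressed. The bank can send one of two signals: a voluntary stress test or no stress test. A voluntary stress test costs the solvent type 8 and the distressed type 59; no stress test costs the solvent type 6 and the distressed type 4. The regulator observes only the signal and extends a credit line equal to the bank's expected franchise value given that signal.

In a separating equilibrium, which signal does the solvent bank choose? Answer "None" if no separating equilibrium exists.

Try solvent → stress test, distressed → no stress test:
  If types separate, stress test earns payment 281 and no stress test earns 219.
  Solvent: stress test gives 281 − 8 = 273; no stress test gives 219 − 6 = 213. No deviation. ✓
  Distressed: no stress test gives 219 − 4 = 215; stress test gives 281 − 59 = 222. Would deviate. ✗
Try solvent → no stress test, distressed → stress test:
  If types separate, no stress test earns payment 281 and stress test earns 219.
  Solvent: no stress test gives 281 − 6 = 275; stress test gives 219 − 8 = 211. No deviation. ✓
  Distressed: stress test gives 219 − 59 = 160; no stress test gives 281 − 4 = 277. Would deviate. ✗
Neither assignment is incentive-compatible.

None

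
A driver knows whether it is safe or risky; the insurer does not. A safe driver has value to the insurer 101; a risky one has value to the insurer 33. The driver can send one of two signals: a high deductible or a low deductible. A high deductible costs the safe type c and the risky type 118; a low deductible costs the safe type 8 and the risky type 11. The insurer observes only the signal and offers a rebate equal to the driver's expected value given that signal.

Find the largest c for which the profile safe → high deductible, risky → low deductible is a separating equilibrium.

76

Under separation: high deductible → safe (pays 101); low deductible → risky (pays 33).
Risky: 33 − 11 = 22 ≥ 101 − 118 = -17. Holds regardless of c. ✓
Safe: 101 − c ≥ 33 − 8, so c ≤ 101 − 25 = 76.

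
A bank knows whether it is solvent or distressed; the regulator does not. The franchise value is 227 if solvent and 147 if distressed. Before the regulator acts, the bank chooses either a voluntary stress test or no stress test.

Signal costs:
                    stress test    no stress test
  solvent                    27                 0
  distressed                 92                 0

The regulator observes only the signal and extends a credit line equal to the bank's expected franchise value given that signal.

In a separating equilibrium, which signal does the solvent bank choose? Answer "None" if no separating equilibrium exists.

Try solvent → stress test, distressed → no stress test:
  If types separate, stress test earns payment 227 and no stress test earns 147.
  Solvent: stress test gives 227 − 27 = 200; no stress test gives 147 − 0 = 147. No deviation. ✓
  Distressed: no stress test gives 147 − 0 = 147; stress test gives 227 − 92 = 135. No deviation. ✓
Both hold — the solvent type sends stress test.

stress test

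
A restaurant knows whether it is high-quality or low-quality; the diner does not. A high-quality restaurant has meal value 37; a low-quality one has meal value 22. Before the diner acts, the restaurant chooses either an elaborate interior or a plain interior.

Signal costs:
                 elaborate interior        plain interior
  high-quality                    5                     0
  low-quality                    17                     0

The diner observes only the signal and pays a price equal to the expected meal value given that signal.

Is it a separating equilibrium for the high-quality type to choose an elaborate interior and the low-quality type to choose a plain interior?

Under separation the diner infers type exactly: elaborate interior → high-quality (pays 37), plain interior → low-quality (pays 22).
High-quality: elaborate interior gives 37 − 5 = 32; plain interior gives 22 − 0 = 22. No deviation. ✓
Low-quality: plain interior gives 22 − 0 = 22; elaborate interior gives 37 − 17 = 20. No deviation. ✓
Neither type gains from mimicking the other.

Yes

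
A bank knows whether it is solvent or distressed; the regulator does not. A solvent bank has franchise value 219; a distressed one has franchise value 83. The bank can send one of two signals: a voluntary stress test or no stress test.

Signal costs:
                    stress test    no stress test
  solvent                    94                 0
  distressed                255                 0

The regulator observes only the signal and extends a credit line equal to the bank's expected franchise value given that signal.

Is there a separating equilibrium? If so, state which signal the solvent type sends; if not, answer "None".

stress test

Try solvent → stress test, distressed → no stress test:
  If types separate, stress test earns payment 219 and no stress test earns 83.
  Solvent: stress test gives 219 − 94 = 125; no stress test gives 83 − 0 = 83. No deviation. ✓
  Distressed: no stress test gives 83 − 0 = 83; stress test gives 219 − 255 = -36. No deviation. ✓
Both hold — the solvent type sends stress test.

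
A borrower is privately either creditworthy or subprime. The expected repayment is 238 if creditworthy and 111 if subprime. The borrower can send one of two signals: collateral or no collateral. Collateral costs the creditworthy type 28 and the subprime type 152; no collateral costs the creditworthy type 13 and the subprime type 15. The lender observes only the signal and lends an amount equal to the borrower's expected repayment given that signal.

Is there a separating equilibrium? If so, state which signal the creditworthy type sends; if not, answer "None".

Try creditworthy → collateral, subprime → no collateral:
  Under separation the lender infers type exactly: collateral → creditworthy (pays 238), no collateral → subprime (pays 111).
  Creditworthy: collateral gives 238 − 28 = 210; no collateral gives 111 − 13 = 98. No deviation. ✓
  Subprime: no collateral gives 111 − 15 = 96; collateral gives 238 − 152 = 86. No deviation. ✓
Both hold — the creditworthy type sends collateral.

collateral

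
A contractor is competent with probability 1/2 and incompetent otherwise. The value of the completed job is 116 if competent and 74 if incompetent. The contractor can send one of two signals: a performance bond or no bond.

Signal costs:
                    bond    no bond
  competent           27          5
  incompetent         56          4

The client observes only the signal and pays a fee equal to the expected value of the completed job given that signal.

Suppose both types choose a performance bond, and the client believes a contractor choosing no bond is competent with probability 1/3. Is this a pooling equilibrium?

No

At the pooled signal (bond) the client holds the prior 1/2 and pays 1/2·116 + 1/2·74 = 95. Off-path (no bond) belief 1/3 gives 1/3·116 + 2/3·74 = 88.
Competent: bond gives 95 − 27 = 68; no bond gives 88 − 5 = 83. Deviates. ✗
Incompetent: bond gives 95 − 56 = 39; no bond gives 88 − 4 = 84. Deviates. ✗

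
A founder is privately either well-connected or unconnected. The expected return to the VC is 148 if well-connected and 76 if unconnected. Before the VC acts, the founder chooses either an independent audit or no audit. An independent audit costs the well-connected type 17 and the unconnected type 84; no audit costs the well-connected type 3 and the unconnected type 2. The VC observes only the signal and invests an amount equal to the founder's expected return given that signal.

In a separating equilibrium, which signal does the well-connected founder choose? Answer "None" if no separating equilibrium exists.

Try well-connected → audit, unconnected → no audit:
  Under separation the VC infers type exactly: audit → well-connected (pays 148), no audit → unconnected (pays 76).
  Well-connected: audit gives 148 − 17 = 131; no audit gives 76 − 3 = 73. No deviation. ✓
  Unconnected: no audit gives 76 − 2 = 74; audit gives 148 − 84 = 64. No deviation. ✓
Both hold — the well-connected type sends audit.

audit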